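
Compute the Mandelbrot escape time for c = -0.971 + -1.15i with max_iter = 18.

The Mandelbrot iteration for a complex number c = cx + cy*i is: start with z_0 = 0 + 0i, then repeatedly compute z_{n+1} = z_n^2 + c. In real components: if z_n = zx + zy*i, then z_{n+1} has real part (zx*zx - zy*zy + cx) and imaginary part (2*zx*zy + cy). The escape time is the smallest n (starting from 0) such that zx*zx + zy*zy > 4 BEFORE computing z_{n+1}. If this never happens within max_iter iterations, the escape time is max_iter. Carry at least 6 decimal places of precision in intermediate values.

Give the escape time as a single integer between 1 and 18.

z_0 = 0 + 0i, c = -0.9710 + -1.1500i
Iter 1: z = -0.9710 + -1.1500i, |z|^2 = 2.2653
Iter 2: z = -1.3507 + 1.0833i, |z|^2 = 2.9978
Iter 3: z = -0.3203 + -4.0763i, |z|^2 = 16.7191
Escaped at iteration 3

Answer: 3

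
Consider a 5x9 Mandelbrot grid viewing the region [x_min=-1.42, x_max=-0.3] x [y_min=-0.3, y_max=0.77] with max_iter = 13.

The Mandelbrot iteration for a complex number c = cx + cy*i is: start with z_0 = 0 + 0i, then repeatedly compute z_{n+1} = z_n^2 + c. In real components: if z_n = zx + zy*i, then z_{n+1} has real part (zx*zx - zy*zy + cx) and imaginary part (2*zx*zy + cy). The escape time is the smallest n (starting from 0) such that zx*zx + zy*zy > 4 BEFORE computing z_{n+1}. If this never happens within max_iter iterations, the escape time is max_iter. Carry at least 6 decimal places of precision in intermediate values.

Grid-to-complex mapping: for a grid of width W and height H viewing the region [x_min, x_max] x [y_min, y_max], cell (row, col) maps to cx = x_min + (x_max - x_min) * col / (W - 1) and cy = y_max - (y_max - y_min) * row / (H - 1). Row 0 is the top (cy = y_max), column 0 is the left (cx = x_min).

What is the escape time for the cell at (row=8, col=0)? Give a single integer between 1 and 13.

z_0 = 0 + 0i, c = -1.4200 + -0.3000i
Iter 1: z = -1.4200 + -0.3000i, |z|^2 = 2.1064
Iter 2: z = 0.5064 + 0.5520i, |z|^2 = 0.5611
Iter 3: z = -1.4683 + 0.2591i, |z|^2 = 2.2229
Iter 4: z = 0.6687 + -1.0608i, |z|^2 = 1.5723
Iter 5: z = -2.0981 + -1.7186i, |z|^2 = 7.3555
Escaped at iteration 5

Answer: 5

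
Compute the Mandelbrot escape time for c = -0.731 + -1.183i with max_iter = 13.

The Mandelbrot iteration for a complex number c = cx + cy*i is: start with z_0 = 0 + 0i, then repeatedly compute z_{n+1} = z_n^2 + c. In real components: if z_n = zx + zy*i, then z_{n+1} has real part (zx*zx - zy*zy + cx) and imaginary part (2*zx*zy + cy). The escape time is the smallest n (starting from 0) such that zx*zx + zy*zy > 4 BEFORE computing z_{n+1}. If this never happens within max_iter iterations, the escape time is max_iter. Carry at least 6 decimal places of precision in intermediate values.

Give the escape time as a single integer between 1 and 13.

Answer: 3

Derivation:
z_0 = 0 + 0i, c = -0.7310 + -1.1830i
Iter 1: z = -0.7310 + -1.1830i, |z|^2 = 1.9339
Iter 2: z = -1.5961 + 0.5465i, |z|^2 = 2.8463
Iter 3: z = 1.5179 + -2.9277i, |z|^2 = 10.8756
Escaped at iteration 3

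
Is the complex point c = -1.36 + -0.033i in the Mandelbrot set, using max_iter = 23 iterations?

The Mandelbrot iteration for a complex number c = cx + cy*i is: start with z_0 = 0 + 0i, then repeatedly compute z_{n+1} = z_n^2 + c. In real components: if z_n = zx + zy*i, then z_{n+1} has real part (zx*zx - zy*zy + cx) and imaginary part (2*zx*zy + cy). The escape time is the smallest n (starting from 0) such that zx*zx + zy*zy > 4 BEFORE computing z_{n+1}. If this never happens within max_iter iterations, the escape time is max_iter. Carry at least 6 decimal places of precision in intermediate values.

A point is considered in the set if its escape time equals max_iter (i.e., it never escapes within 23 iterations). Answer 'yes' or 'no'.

Answer: yes

Derivation:
z_0 = 0 + 0i, c = -1.3600 + -0.0330i
Iter 1: z = -1.3600 + -0.0330i, |z|^2 = 1.8507
Iter 2: z = 0.4885 + 0.0568i, |z|^2 = 0.2419
Iter 3: z = -1.1246 + 0.0225i, |z|^2 = 1.2652
Iter 4: z = -0.0958 + -0.0835i, |z|^2 = 0.0162
Iter 5: z = -1.3578 + -0.0170i, |z|^2 = 1.8439
Iter 6: z = 0.4833 + 0.0132i, |z|^2 = 0.2338
Iter 7: z = -1.1266 + -0.0203i, |z|^2 = 1.2696
Iter 8: z = -0.0912 + 0.0127i, |z|^2 = 0.0085
Iter 9: z = -1.3518 + -0.0353i, |z|^2 = 1.8287
Iter 10: z = 0.4662 + 0.0625i, |z|^2 = 0.2213
Iter 11: z = -1.1465 + 0.0253i, |z|^2 = 1.3152
Iter 12: z = -0.0461 + -0.0909i, |z|^2 = 0.0104
Iter 13: z = -1.3661 + -0.0246i, |z|^2 = 1.8670
Iter 14: z = 0.5057 + 0.0343i, |z|^2 = 0.2570
Iter 15: z = -1.1054 + 0.0017i, |z|^2 = 1.2219
Iter 16: z = -0.1381 + -0.0367i, |z|^2 = 0.0204
Iter 17: z = -1.3423 + -0.0229i, |z|^2 = 1.8022
Iter 18: z = 0.4412 + 0.0284i, |z|^2 = 0.1954
Iter 19: z = -1.1662 + -0.0079i, |z|^2 = 1.3600
Iter 20: z = -0.0001 + -0.0145i, |z|^2 = 0.0002
Iter 21: z = -1.3602 + -0.0330i, |z|^2 = 1.8513
Iter 22: z = 0.4891 + 0.0568i, |z|^2 = 0.2424
Did not escape in 23 iterations → in set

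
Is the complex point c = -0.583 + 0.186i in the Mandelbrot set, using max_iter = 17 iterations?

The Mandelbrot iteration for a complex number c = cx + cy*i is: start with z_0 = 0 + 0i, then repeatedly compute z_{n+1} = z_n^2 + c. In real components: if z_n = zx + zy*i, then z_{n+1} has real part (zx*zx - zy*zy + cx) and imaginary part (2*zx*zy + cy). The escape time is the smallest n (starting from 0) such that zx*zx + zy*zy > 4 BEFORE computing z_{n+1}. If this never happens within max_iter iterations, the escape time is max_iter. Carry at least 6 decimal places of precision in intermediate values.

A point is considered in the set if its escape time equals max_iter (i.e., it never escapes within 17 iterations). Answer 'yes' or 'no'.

Answer: yes

Derivation:
z_0 = 0 + 0i, c = -0.5830 + 0.1860i
Iter 1: z = -0.5830 + 0.1860i, |z|^2 = 0.3745
Iter 2: z = -0.2777 + -0.0309i, |z|^2 = 0.0781
Iter 3: z = -0.5068 + 0.2031i, |z|^2 = 0.2981
Iter 4: z = -0.3674 + -0.0199i, |z|^2 = 0.1354
Iter 5: z = -0.4484 + 0.2006i, |z|^2 = 0.2413
Iter 6: z = -0.4222 + 0.0061i, |z|^2 = 0.1783
Iter 7: z = -0.4048 + 0.1809i, |z|^2 = 0.1966
Iter 8: z = -0.4519 + 0.0396i, |z|^2 = 0.2057
Iter 9: z = -0.3804 + 0.1503i, |z|^2 = 0.1673
Iter 10: z = -0.4609 + 0.0717i, |z|^2 = 0.2175
Iter 11: z = -0.3757 + 0.1199i, |z|^2 = 0.1556
Iter 12: z = -0.4562 + 0.0959i, |z|^2 = 0.2173
Iter 13: z = -0.3841 + 0.0985i, |z|^2 = 0.1572
Iter 14: z = -0.4452 + 0.1103i, |z|^2 = 0.2104
Iter 15: z = -0.3970 + 0.0878i, |z|^2 = 0.1653
Iter 16: z = -0.4331 + 0.1163i, |z|^2 = 0.2011
Did not escape in 17 iterations → in set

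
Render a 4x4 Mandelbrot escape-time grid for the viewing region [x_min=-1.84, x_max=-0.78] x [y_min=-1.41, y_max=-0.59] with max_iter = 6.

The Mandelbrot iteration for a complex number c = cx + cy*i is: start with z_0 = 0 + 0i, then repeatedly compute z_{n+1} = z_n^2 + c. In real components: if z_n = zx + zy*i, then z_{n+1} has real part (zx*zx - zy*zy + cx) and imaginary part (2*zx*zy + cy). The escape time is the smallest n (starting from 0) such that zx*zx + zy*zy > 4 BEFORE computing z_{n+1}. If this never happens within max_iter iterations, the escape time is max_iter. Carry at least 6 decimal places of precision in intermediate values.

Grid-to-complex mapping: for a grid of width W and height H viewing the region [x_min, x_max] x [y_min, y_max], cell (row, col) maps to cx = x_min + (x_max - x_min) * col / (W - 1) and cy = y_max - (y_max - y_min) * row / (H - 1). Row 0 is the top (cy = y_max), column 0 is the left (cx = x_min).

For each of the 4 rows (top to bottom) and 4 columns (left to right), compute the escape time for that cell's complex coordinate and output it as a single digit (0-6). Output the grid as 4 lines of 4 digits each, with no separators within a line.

(row=0, col=0): c = -1.8400 + -0.5900i → escape time 3
(row=0, col=1): c = -1.4867 + -0.5900i → escape time 3
(row=0, col=2): c = -1.1333 + -0.5900i → escape time 4
(row=0, col=3): c = -0.7800 + -0.5900i → escape time 5
(row=1, col=0): c = -1.8400 + -0.8633i → escape time 1
(row=1, col=1): c = -1.4867 + -0.8633i → escape time 3
(row=1, col=2): c = -1.1333 + -0.8633i → escape time 3
(row=1, col=3): c = -0.7800 + -0.8633i → escape time 4
(row=2, col=0): c = -1.8400 + -1.1367i → escape time 1
(row=2, col=1): c = -1.4867 + -1.1367i → escape time 2
(row=2, col=2): c = -1.1333 + -1.1367i → escape time 3
(row=2, col=3): c = -0.7800 + -1.1367i → escape time 3
(row=3, col=0): c = -1.8400 + -1.4100i → escape time 1
(row=3, col=1): c = -1.4867 + -1.4100i → escape time 1
(row=3, col=2): c = -1.1333 + -1.4100i → escape time 2
(row=3, col=3): c = -0.7800 + -1.4100i → escape time 2

Answer: 3345
1334
1233
1122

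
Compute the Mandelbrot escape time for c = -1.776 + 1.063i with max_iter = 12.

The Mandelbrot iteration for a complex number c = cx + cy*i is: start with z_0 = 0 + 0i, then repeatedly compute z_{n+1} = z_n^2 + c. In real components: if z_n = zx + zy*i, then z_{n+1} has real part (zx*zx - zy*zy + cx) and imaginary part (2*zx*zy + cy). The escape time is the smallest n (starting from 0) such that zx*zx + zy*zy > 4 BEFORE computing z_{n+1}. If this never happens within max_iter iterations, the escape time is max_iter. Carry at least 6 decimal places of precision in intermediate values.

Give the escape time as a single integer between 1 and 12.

Answer: 1

Derivation:
z_0 = 0 + 0i, c = -1.7760 + 1.0630i
Iter 1: z = -1.7760 + 1.0630i, |z|^2 = 4.2841
Escaped at iteration 1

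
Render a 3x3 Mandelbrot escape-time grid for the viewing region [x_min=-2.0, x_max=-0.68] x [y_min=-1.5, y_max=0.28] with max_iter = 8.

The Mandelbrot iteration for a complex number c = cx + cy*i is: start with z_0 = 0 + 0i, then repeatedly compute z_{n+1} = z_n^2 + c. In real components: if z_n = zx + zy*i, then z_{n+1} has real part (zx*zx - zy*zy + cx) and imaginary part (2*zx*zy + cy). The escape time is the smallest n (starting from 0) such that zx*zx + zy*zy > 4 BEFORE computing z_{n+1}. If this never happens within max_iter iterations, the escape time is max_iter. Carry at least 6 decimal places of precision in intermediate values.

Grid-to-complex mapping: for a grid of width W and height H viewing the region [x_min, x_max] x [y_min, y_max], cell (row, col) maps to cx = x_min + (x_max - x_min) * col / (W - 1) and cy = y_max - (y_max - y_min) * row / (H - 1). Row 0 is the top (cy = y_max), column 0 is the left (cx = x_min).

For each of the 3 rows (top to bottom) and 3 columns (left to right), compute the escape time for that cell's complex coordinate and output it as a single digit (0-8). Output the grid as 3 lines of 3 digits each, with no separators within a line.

(row=0, col=0): c = -2.0000 + 0.2800i → escape time 1
(row=0, col=1): c = -1.3400 + 0.2800i → escape time 6
(row=0, col=2): c = -0.6800 + 0.2800i → escape time 8
(row=1, col=0): c = -2.0000 + -0.6100i → escape time 1
(row=1, col=1): c = -1.3400 + -0.6100i → escape time 3
(row=1, col=2): c = -0.6800 + -0.6100i → escape time 6
(row=2, col=0): c = -2.0000 + -1.5000i → escape time 1
(row=2, col=1): c = -1.3400 + -1.5000i → escape time 1
(row=2, col=2): c = -0.6800 + -1.5000i → escape time 2

Answer: 168
136
112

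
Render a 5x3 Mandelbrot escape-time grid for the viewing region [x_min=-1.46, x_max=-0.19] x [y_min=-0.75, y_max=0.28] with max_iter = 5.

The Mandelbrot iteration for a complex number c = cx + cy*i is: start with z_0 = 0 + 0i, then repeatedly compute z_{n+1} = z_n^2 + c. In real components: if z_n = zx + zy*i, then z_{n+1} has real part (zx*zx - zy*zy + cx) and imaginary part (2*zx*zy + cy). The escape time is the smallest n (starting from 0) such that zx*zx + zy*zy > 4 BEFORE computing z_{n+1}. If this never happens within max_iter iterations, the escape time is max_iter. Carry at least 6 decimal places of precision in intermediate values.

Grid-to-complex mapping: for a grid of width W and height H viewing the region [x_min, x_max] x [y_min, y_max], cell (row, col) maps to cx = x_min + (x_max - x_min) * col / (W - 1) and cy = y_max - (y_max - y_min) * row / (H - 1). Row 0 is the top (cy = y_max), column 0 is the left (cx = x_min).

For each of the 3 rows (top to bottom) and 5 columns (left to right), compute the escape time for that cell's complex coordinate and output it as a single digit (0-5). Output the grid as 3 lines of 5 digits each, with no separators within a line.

Answer: 55555
55555
33455

Derivation:
(row=0, col=0): c = -1.4600 + 0.2800i → escape time 5
(row=0, col=1): c = -1.1425 + 0.2800i → escape time 5
(row=0, col=2): c = -0.8250 + 0.2800i → escape time 5
(row=0, col=3): c = -0.5075 + 0.2800i → escape time 5
(row=0, col=4): c = -0.1900 + 0.2800i → escape time 5
(row=1, col=0): c = -1.4600 + -0.2350i → escape time 5
(row=1, col=1): c = -1.1425 + -0.2350i → escape time 5
(row=1, col=2): c = -0.8250 + -0.2350i → escape time 5
(row=1, col=3): c = -0.5075 + -0.2350i → escape time 5
(row=1, col=4): c = -0.1900 + -0.2350i → escape time 5
(row=2, col=0): c = -1.4600 + -0.7500i → escape time 3
(row=2, col=1): c = -1.1425 + -0.7500i → escape time 3
(row=2, col=2): c = -0.8250 + -0.7500i → escape time 4
(row=2, col=3): c = -0.5075 + -0.7500i → escape time 5
(row=2, col=4): c = -0.1900 + -0.7500i → escape time 5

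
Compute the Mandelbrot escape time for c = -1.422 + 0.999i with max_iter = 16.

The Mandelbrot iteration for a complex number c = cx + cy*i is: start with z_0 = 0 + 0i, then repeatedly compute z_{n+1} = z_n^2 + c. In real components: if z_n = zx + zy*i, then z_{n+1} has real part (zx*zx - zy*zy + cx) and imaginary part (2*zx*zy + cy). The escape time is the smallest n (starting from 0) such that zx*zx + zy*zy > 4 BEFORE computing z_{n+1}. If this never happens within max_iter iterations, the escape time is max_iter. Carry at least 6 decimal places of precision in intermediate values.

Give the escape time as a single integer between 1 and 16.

Answer: 3

Derivation:
z_0 = 0 + 0i, c = -1.4220 + 0.9990i
Iter 1: z = -1.4220 + 0.9990i, |z|^2 = 3.0201
Iter 2: z = -0.3979 + -1.8422i, |z|^2 = 3.5519
Iter 3: z = -4.6572 + 2.4651i, |z|^2 = 27.7660
Escaped at iteration 3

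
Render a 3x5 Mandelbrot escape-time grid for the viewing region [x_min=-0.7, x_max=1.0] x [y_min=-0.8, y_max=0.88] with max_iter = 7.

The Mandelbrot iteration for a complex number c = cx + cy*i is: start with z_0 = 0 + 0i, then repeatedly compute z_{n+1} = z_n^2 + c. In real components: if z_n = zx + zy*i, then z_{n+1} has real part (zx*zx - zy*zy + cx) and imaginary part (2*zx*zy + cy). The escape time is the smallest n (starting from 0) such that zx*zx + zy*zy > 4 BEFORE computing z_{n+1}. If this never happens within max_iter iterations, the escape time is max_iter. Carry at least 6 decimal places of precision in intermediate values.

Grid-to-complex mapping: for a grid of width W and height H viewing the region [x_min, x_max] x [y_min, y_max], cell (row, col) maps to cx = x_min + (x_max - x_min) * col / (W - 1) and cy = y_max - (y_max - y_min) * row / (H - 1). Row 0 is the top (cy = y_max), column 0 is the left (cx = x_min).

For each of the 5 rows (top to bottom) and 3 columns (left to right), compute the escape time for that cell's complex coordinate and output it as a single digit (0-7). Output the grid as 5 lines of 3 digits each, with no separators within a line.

Answer: 452
772
772
772
452

Derivation:
(row=0, col=0): c = -0.7000 + 0.8800i → escape time 4
(row=0, col=1): c = 0.1500 + 0.8800i → escape time 5
(row=0, col=2): c = 1.0000 + 0.8800i → escape time 2
(row=1, col=0): c = -0.7000 + 0.4600i → escape time 7
(row=1, col=1): c = 0.1500 + 0.4600i → escape time 7
(row=1, col=2): c = 1.0000 + 0.4600i → escape time 2
(row=2, col=0): c = -0.7000 + 0.0400i → escape time 7
(row=2, col=1): c = 0.1500 + 0.0400i → escape time 7
(row=2, col=2): c = 1.0000 + 0.0400i → escape time 2
(row=3, col=0): c = -0.7000 + -0.3800i → escape time 7
(row=3, col=1): c = 0.1500 + -0.3800i → escape time 7
(row=3, col=2): c = 1.0000 + -0.3800i → escape time 2
(row=4, col=0): c = -0.7000 + -0.8000i → escape time 4
(row=4, col=1): c = 0.1500 + -0.8000i → escape time 5
(row=4, col=2): c = 1.0000 + -0.8000i → escape time 2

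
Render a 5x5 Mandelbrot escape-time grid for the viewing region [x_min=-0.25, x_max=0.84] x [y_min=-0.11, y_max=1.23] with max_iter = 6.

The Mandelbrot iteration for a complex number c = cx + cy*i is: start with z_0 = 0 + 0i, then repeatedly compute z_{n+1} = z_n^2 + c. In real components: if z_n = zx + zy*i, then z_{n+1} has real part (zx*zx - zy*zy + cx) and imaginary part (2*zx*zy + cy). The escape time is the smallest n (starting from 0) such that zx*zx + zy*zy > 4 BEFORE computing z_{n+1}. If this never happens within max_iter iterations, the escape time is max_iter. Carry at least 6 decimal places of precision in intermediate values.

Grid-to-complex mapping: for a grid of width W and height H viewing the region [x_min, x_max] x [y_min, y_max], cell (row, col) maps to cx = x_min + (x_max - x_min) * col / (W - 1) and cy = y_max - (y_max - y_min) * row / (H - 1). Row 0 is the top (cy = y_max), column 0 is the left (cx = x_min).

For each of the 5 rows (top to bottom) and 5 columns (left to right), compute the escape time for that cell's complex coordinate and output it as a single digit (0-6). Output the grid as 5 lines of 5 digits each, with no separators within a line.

Answer: 33222
66432
66633
66643
66643

Derivation:
(row=0, col=0): c = -0.2500 + 1.2300i → escape time 3
(row=0, col=1): c = 0.0225 + 1.2300i → escape time 3
(row=0, col=2): c = 0.2950 + 1.2300i → escape time 2
(row=0, col=3): c = 0.5675 + 1.2300i → escape time 2
(row=0, col=4): c = 0.8400 + 1.2300i → escape time 2
(row=1, col=0): c = -0.2500 + 0.8950i → escape time 6
(row=1, col=1): c = 0.0225 + 0.8950i → escape time 6
(row=1, col=2): c = 0.2950 + 0.8950i → escape time 4
(row=1, col=3): c = 0.5675 + 0.8950i → escape time 3
(row=1, col=4): c = 0.8400 + 0.8950i → escape time 2
(row=2, col=0): c = -0.2500 + 0.5600i → escape time 6
(row=2, col=1): c = 0.0225 + 0.5600i → escape time 6
(row=2, col=2): c = 0.2950 + 0.5600i → escape time 6
(row=2, col=3): c = 0.5675 + 0.5600i → escape time 3
(row=2, col=4): c = 0.8400 + 0.5600i → escape time 3
(row=3, col=0): c = -0.2500 + 0.2250i → escape time 6
(row=3, col=1): c = 0.0225 + 0.2250i → escape time 6
(row=3, col=2): c = 0.2950 + 0.2250i → escape time 6
(row=3, col=3): c = 0.5675 + 0.2250i → escape time 4
(row=3, col=4): c = 0.8400 + 0.2250i → escape time 3
(row=4, col=0): c = -0.2500 + -0.1100i → escape time 6
(row=4, col=1): c = 0.0225 + -0.1100i → escape time 6
(row=4, col=2): c = 0.2950 + -0.1100i → escape time 6
(row=4, col=3): c = 0.5675 + -0.1100i → escape time 4
(row=4, col=4): c = 0.8400 + -0.1100i → escape time 3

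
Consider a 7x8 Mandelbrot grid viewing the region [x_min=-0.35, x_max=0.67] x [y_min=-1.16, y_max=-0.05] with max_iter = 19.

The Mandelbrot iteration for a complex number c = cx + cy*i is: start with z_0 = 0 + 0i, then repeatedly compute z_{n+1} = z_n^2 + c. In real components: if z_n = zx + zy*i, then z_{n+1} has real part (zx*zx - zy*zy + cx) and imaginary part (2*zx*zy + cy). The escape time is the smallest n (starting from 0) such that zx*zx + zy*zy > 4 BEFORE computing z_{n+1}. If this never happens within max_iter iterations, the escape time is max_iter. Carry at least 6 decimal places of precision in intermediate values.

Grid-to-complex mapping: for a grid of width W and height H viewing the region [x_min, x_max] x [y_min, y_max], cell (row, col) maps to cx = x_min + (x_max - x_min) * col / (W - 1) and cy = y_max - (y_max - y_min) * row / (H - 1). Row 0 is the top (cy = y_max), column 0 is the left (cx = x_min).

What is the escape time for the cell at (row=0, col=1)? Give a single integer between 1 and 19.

Answer: 19

Derivation:
z_0 = 0 + 0i, c = -0.1800 + -0.0500i
Iter 1: z = -0.1800 + -0.0500i, |z|^2 = 0.0349
Iter 2: z = -0.1501 + -0.0320i, |z|^2 = 0.0236
Iter 3: z = -0.1585 + -0.0404i, |z|^2 = 0.0268
Iter 4: z = -0.1565 + -0.0372i, |z|^2 = 0.0259
Iter 5: z = -0.1569 + -0.0384i, |z|^2 = 0.0261
Iter 6: z = -0.1569 + -0.0380i, |z|^2 = 0.0260
Iter 7: z = -0.1568 + -0.0381i, |z|^2 = 0.0260
Iter 8: z = -0.1569 + -0.0381i, |z|^2 = 0.0261
Iter 9: z = -0.1568 + -0.0381i, |z|^2 = 0.0260
Iter 10: z = -0.1568 + -0.0381i, |z|^2 = 0.0260
Iter 11: z = -0.1568 + -0.0381i, |z|^2 = 0.0260
Iter 12: z = -0.1568 + -0.0381i, |z|^2 = 0.0260
Iter 13: z = -0.1568 + -0.0381i, |z|^2 = 0.0260
Iter 14: z = -0.1568 + -0.0381i, |z|^2 = 0.0260
Iter 15: z = -0.1568 + -0.0381i, |z|^2 = 0.0260
Iter 16: z = -0.1568 + -0.0381i, |z|^2 = 0.0260
Iter 17: z = -0.1568 + -0.0381i, |z|^2 = 0.0260
Iter 18: z = -0.1568 + -0.0381i, |z|^2 = 0.0260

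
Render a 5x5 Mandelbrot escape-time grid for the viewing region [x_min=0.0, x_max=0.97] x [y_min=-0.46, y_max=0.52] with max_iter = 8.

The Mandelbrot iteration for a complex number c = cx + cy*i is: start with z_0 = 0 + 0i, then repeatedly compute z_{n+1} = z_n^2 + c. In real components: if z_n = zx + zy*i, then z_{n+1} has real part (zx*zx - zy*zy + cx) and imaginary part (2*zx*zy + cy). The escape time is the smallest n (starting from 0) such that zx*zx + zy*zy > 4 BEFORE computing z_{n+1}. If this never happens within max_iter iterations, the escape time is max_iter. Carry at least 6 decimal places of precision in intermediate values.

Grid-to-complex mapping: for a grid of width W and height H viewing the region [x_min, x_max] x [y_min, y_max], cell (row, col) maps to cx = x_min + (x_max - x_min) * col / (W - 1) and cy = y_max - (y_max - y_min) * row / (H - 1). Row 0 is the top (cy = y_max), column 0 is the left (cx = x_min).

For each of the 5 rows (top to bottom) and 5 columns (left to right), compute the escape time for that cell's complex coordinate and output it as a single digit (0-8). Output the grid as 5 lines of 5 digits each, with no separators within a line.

Answer: 88532
88632
88533
88633
88532

Derivation:
(row=0, col=0): c = 0.0000 + 0.5200i → escape time 8
(row=0, col=1): c = 0.2425 + 0.5200i → escape time 8
(row=0, col=2): c = 0.4850 + 0.5200i → escape time 5
(row=0, col=3): c = 0.7275 + 0.5200i → escape time 3
(row=0, col=4): c = 0.9700 + 0.5200i → escape time 2
(row=1, col=0): c = 0.0000 + 0.2750i → escape time 8
(row=1, col=1): c = 0.2425 + 0.2750i → escape time 8
(row=1, col=2): c = 0.4850 + 0.2750i → escape time 6
(row=1, col=3): c = 0.7275 + 0.2750i → escape time 3
(row=1, col=4): c = 0.9700 + 0.2750i → escape time 2
(row=2, col=0): c = 0.0000 + 0.0300i → escape time 8
(row=2, col=1): c = 0.2425 + 0.0300i → escape time 8
(row=2, col=2): c = 0.4850 + 0.0300i → escape time 5
(row=2, col=3): c = 0.7275 + 0.0300i → escape time 3
(row=2, col=4): c = 0.9700 + 0.0300i → escape time 3
(row=3, col=0): c = 0.0000 + -0.2150i → escape time 8
(row=3, col=1): c = 0.2425 + -0.2150i → escape time 8
(row=3, col=2): c = 0.4850 + -0.2150i → escape time 6
(row=3, col=3): c = 0.7275 + -0.2150i → escape time 3
(row=3, col=4): c = 0.9700 + -0.2150i → escape time 3
(row=4, col=0): c = 0.0000 + -0.4600i → escape time 8
(row=4, col=1): c = 0.2425 + -0.4600i → escape time 8
(row=4, col=2): c = 0.4850 + -0.4600i → escape time 5
(row=4, col=3): c = 0.7275 + -0.4600i → escape time 3
(row=4, col=4): c = 0.9700 + -0.4600i → escape time 2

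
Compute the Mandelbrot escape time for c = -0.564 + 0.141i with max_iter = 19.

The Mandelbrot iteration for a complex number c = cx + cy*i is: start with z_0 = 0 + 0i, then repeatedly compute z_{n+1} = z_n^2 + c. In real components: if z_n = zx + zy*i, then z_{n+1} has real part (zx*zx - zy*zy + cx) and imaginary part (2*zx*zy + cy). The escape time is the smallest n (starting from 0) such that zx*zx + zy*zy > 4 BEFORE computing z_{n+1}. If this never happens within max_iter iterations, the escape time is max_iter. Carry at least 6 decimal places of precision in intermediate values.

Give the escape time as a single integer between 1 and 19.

Answer: 19

Derivation:
z_0 = 0 + 0i, c = -0.5640 + 0.1410i
Iter 1: z = -0.5640 + 0.1410i, |z|^2 = 0.3380
Iter 2: z = -0.2658 + -0.0180i, |z|^2 = 0.0710
Iter 3: z = -0.4937 + 0.1506i, |z|^2 = 0.2664
Iter 4: z = -0.3430 + -0.0077i, |z|^2 = 0.1177
Iter 5: z = -0.4464 + 0.1463i, |z|^2 = 0.2207
Iter 6: z = -0.3861 + 0.0104i, |z|^2 = 0.1492
Iter 7: z = -0.4150 + 0.1330i, |z|^2 = 0.1899
Iter 8: z = -0.4094 + 0.0306i, |z|^2 = 0.1686
Iter 9: z = -0.3973 + 0.1159i, |z|^2 = 0.1713
Iter 10: z = -0.4196 + 0.0489i, |z|^2 = 0.1784
Iter 11: z = -0.3903 + 0.1000i, |z|^2 = 0.1624
Iter 12: z = -0.4216 + 0.0629i, |z|^2 = 0.1817
Iter 13: z = -0.3902 + 0.0879i, |z|^2 = 0.1600
Iter 14: z = -0.4195 + 0.0724i, |z|^2 = 0.1812
Iter 15: z = -0.3933 + 0.0803i, |z|^2 = 0.1611
Iter 16: z = -0.4158 + 0.0779i, |z|^2 = 0.1789
Iter 17: z = -0.3972 + 0.0763i, |z|^2 = 0.1636
Iter 18: z = -0.4121 + 0.0804i, |z|^2 = 0.1763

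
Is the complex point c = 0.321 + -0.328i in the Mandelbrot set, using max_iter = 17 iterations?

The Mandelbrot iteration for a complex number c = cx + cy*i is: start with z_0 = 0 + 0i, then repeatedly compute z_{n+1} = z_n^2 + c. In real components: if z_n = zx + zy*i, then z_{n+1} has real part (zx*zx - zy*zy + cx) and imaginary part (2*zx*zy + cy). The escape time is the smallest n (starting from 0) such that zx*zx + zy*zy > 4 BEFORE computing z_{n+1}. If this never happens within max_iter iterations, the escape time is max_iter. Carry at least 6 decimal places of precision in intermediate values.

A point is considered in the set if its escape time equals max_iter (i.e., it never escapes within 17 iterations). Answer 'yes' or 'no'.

z_0 = 0 + 0i, c = 0.3210 + -0.3280i
Iter 1: z = 0.3210 + -0.3280i, |z|^2 = 0.2106
Iter 2: z = 0.3165 + -0.5386i, |z|^2 = 0.3902
Iter 3: z = 0.1311 + -0.6689i, |z|^2 = 0.4646
Iter 4: z = -0.1092 + -0.5034i, |z|^2 = 0.2653
Iter 5: z = 0.0796 + -0.2181i, |z|^2 = 0.0539
Iter 6: z = 0.2798 + -0.3627i, |z|^2 = 0.2098
Iter 7: z = 0.2677 + -0.5310i, |z|^2 = 0.3536
Iter 8: z = 0.1108 + -0.6123i, |z|^2 = 0.3872
Iter 9: z = -0.0416 + -0.4636i, |z|^2 = 0.2167
Iter 10: z = 0.1078 + -0.2894i, |z|^2 = 0.0954
Iter 11: z = 0.2489 + -0.3904i, |z|^2 = 0.2143
Iter 12: z = 0.2305 + -0.5223i, |z|^2 = 0.3260
Iter 13: z = 0.1014 + -0.5688i, |z|^2 = 0.3338
Iter 14: z = 0.0077 + -0.4433i, |z|^2 = 0.1966
Iter 15: z = 0.1245 + -0.3348i, |z|^2 = 0.1276
Iter 16: z = 0.2244 + -0.4114i, |z|^2 = 0.2196
Did not escape in 17 iterations → in set

Answer: yes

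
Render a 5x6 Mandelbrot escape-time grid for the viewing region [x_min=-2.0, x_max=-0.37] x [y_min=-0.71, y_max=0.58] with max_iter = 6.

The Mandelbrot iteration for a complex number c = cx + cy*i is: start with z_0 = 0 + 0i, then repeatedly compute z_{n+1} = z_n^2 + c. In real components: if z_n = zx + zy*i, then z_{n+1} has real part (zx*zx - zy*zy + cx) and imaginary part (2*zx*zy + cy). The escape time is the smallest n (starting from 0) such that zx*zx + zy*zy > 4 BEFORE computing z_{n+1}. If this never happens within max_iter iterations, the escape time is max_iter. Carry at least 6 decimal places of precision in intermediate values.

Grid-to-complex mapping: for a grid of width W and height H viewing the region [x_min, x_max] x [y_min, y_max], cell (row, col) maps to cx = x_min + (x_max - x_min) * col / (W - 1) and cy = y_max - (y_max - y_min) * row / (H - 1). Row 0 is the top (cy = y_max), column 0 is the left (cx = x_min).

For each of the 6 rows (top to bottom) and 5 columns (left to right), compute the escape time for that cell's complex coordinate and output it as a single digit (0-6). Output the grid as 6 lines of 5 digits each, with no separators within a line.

Answer: 13466
14666
16666
15666
13666
13346

Derivation:
(row=0, col=0): c = -2.0000 + 0.5800i → escape time 1
(row=0, col=1): c = -1.5925 + 0.5800i → escape time 3
(row=0, col=2): c = -1.1850 + 0.5800i → escape time 4
(row=0, col=3): c = -0.7775 + 0.5800i → escape time 6
(row=0, col=4): c = -0.3700 + 0.5800i → escape time 6
(row=1, col=0): c = -2.0000 + 0.3220i → escape time 1
(row=1, col=1): c = -1.5925 + 0.3220i → escape time 4
(row=1, col=2): c = -1.1850 + 0.3220i → escape time 6
(row=1, col=3): c = -0.7775 + 0.3220i → escape time 6
(row=1, col=4): c = -0.3700 + 0.3220i → escape time 6
(row=2, col=0): c = -2.0000 + 0.0640i → escape time 1
(row=2, col=1): c = -1.5925 + 0.0640i → escape time 6
(row=2, col=2): c = -1.1850 + 0.0640i → escape time 6
(row=2, col=3): c = -0.7775 + 0.0640i → escape time 6
(row=2, col=4): c = -0.3700 + 0.0640i → escape time 6
(row=3, col=0): c = -2.0000 + -0.1940i → escape time 1
(row=3, col=1): c = -1.5925 + -0.1940i → escape time 5
(row=3, col=2): c = -1.1850 + -0.1940i → escape time 6
(row=3, col=3): c = -0.7775 + -0.1940i → escape time 6
(row=3, col=4): c = -0.3700 + -0.1940i → escape time 6
(row=4, col=0): c = -2.0000 + -0.4520i → escape time 1
(row=4, col=1): c = -1.5925 + -0.4520i → escape time 3
(row=4, col=2): c = -1.1850 + -0.4520i → escape time 6
(row=4, col=3): c = -0.7775 + -0.4520i → escape time 6
(row=4, col=4): c = -0.3700 + -0.4520i → escape time 6
(row=5, col=0): c = -2.0000 + -0.7100i → escape time 1
(row=5, col=1): c = -1.5925 + -0.7100i → escape time 3
(row=5, col=2): c = -1.1850 + -0.7100i → escape time 3
(row=5, col=3): c = -0.7775 + -0.7100i → escape time 4
(row=5, col=4): c = -0.3700 + -0.7100i → escape time 6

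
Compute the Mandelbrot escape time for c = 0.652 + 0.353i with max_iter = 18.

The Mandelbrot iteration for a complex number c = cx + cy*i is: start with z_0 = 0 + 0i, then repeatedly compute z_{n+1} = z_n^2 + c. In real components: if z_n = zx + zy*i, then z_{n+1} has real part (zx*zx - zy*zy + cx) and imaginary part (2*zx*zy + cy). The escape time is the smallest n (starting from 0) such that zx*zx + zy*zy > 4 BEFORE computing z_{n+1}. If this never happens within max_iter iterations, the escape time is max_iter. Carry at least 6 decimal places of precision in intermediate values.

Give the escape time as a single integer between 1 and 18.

Answer: 3

Derivation:
z_0 = 0 + 0i, c = 0.6520 + 0.3530i
Iter 1: z = 0.6520 + 0.3530i, |z|^2 = 0.5497
Iter 2: z = 0.9525 + 0.8133i, |z|^2 = 1.5687
Iter 3: z = 0.8978 + 1.9024i, |z|^2 = 4.4249
Escaped at iteration 3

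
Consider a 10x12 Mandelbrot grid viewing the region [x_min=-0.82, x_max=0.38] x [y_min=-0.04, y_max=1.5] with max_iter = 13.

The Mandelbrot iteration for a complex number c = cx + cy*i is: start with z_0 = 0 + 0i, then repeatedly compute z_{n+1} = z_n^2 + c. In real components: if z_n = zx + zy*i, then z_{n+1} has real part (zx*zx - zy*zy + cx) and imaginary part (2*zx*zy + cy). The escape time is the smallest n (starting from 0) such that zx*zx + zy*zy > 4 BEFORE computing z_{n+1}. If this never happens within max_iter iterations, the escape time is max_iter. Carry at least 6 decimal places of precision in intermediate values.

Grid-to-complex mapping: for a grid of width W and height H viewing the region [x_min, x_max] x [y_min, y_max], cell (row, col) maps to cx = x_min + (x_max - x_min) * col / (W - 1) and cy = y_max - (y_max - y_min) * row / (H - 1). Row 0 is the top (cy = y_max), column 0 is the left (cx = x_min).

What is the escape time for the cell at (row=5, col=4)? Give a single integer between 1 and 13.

z_0 = 0 + 0i, c = -0.2867 + 0.8000i
Iter 1: z = -0.2867 + 0.8000i, |z|^2 = 0.7222
Iter 2: z = -0.8445 + 0.3413i, |z|^2 = 0.8297
Iter 3: z = 0.3100 + 0.2235i, |z|^2 = 0.1460
Iter 4: z = -0.2405 + 0.9386i, |z|^2 = 0.9387
Iter 5: z = -1.1097 + 0.3485i, |z|^2 = 1.3529
Iter 6: z = 0.8233 + 0.0265i, |z|^2 = 0.6786
Iter 7: z = 0.3905 + 0.8437i, |z|^2 = 0.8643
Iter 8: z = -0.8459 + 1.4589i, |z|^2 = 2.8441
Iter 9: z = -1.6995 + -1.6684i, |z|^2 = 5.6718
Escaped at iteration 9

Answer: 9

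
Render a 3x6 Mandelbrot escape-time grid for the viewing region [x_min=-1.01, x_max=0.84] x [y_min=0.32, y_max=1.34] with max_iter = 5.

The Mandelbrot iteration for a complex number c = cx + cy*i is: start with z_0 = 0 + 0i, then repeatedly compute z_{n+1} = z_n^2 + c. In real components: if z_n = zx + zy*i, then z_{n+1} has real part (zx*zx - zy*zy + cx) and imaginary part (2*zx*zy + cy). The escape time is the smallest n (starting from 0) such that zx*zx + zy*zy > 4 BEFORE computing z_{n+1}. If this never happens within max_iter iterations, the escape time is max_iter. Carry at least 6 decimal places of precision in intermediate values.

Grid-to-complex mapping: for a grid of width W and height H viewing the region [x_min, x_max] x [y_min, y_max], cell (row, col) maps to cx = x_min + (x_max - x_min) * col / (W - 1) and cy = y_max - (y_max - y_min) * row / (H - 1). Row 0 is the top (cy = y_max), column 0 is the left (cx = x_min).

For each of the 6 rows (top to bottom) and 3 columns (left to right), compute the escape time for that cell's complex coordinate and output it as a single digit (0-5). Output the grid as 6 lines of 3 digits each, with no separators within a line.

Answer: 222
352
352
452
553
553

Derivation:
(row=0, col=0): c = -1.0100 + 1.3400i → escape time 2
(row=0, col=1): c = -0.0850 + 1.3400i → escape time 2
(row=0, col=2): c = 0.8400 + 1.3400i → escape time 2
(row=1, col=0): c = -1.0100 + 1.1360i → escape time 3
(row=1, col=1): c = -0.0850 + 1.1360i → escape time 5
(row=1, col=2): c = 0.8400 + 1.1360i → escape time 2
(row=2, col=0): c = -1.0100 + 0.9320i → escape time 3
(row=2, col=1): c = -0.0850 + 0.9320i → escape time 5
(row=2, col=2): c = 0.8400 + 0.9320i → escape time 2
(row=3, col=0): c = -1.0100 + 0.7280i → escape time 4
(row=3, col=1): c = -0.0850 + 0.7280i → escape time 5
(row=3, col=2): c = 0.8400 + 0.7280i → escape time 2
(row=4, col=0): c = -1.0100 + 0.5240i → escape time 5
(row=4, col=1): c = -0.0850 + 0.5240i → escape time 5
(row=4, col=2): c = 0.8400 + 0.5240i → escape time 3
(row=5, col=0): c = -1.0100 + 0.3200i → escape time 5
(row=5, col=1): c = -0.0850 + 0.3200i → escape time 5
(row=5, col=2): c = 0.8400 + 0.3200i → escape time 3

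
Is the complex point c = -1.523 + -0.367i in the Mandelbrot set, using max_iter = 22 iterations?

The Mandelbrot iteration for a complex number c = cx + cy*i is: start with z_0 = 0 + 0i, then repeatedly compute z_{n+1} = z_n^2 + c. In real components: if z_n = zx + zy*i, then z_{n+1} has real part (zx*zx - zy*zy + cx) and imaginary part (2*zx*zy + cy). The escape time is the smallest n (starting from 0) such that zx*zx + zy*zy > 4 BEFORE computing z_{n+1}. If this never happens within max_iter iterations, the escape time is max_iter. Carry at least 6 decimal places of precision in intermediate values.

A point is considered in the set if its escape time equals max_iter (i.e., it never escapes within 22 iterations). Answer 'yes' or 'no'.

Answer: no

Derivation:
z_0 = 0 + 0i, c = -1.5230 + -0.3670i
Iter 1: z = -1.5230 + -0.3670i, |z|^2 = 2.4542
Iter 2: z = 0.6618 + 0.7509i, |z|^2 = 1.0019
Iter 3: z = -1.6488 + 0.6269i, |z|^2 = 3.1116
Iter 4: z = 0.8025 + -2.4343i, |z|^2 = 6.5700
Escaped at iteration 4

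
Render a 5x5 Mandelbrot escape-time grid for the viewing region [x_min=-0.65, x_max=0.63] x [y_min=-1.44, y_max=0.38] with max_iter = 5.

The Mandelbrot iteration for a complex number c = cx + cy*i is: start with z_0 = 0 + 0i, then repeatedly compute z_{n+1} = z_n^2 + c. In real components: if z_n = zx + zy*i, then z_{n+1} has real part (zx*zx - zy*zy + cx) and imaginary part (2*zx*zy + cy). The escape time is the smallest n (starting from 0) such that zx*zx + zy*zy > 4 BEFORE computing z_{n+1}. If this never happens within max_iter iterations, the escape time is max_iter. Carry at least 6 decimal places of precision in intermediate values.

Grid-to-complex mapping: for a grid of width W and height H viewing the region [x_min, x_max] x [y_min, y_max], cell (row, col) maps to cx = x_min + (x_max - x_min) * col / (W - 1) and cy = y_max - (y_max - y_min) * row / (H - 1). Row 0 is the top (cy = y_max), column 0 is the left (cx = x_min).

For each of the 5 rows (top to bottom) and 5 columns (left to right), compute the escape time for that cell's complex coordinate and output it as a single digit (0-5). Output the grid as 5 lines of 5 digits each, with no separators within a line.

Answer: 55553
55554
55553
45532
22222

Derivation:
(row=0, col=0): c = -0.6500 + 0.3800i → escape time 5
(row=0, col=1): c = -0.3300 + 0.3800i → escape time 5
(row=0, col=2): c = -0.0100 + 0.3800i → escape time 5
(row=0, col=3): c = 0.3100 + 0.3800i → escape time 5
(row=0, col=4): c = 0.6300 + 0.3800i → escape time 3
(row=1, col=0): c = -0.6500 + -0.0750i → escape time 5
(row=1, col=1): c = -0.3300 + -0.0750i → escape time 5
(row=1, col=2): c = -0.0100 + -0.0750i → escape time 5
(row=1, col=3): c = 0.3100 + -0.0750i → escape time 5
(row=1, col=4): c = 0.6300 + -0.0750i → escape time 4
(row=2, col=0): c = -0.6500 + -0.5300i → escape time 5
(row=2, col=1): c = -0.3300 + -0.5300i → escape time 5
(row=2, col=2): c = -0.0100 + -0.5300i → escape time 5
(row=2, col=3): c = 0.3100 + -0.5300i → escape time 5
(row=2, col=4): c = 0.6300 + -0.5300i → escape time 3
(row=3, col=0): c = -0.6500 + -0.9850i → escape time 4
(row=3, col=1): c = -0.3300 + -0.9850i → escape time 5
(row=3, col=2): c = -0.0100 + -0.9850i → escape time 5
(row=3, col=3): c = 0.3100 + -0.9850i → escape time 3
(row=3, col=4): c = 0.6300 + -0.9850i → escape time 2
(row=4, col=0): c = -0.6500 + -1.4400i → escape time 2
(row=4, col=1): c = -0.3300 + -1.4400i → escape time 2
(row=4, col=2): c = -0.0100 + -1.4400i → escape time 2
(row=4, col=3): c = 0.3100 + -1.4400i → escape time 2
(row=4, col=4): c = 0.6300 + -1.4400i → escape time 2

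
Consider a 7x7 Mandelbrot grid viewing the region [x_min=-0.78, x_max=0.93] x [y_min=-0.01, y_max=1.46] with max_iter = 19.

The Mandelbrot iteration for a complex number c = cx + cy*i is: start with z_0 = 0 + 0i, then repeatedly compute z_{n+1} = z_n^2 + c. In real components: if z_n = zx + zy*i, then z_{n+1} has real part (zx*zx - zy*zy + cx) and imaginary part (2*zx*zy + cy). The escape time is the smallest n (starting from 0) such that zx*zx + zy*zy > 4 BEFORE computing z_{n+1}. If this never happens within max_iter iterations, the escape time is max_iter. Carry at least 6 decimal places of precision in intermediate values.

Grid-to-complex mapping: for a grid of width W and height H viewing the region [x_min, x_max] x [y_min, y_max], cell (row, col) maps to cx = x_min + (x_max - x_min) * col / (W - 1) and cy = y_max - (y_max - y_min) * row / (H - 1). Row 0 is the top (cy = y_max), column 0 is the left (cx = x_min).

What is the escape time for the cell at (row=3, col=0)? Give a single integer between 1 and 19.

z_0 = 0 + 0i, c = -0.7800 + 0.7250i
Iter 1: z = -0.7800 + 0.7250i, |z|^2 = 1.1340
Iter 2: z = -0.6972 + -0.4060i, |z|^2 = 0.6510
Iter 3: z = -0.4587 + 1.2911i, |z|^2 = 1.8775
Iter 4: z = -2.2366 + -0.4595i, |z|^2 = 5.2137
Escaped at iteration 4

Answer: 4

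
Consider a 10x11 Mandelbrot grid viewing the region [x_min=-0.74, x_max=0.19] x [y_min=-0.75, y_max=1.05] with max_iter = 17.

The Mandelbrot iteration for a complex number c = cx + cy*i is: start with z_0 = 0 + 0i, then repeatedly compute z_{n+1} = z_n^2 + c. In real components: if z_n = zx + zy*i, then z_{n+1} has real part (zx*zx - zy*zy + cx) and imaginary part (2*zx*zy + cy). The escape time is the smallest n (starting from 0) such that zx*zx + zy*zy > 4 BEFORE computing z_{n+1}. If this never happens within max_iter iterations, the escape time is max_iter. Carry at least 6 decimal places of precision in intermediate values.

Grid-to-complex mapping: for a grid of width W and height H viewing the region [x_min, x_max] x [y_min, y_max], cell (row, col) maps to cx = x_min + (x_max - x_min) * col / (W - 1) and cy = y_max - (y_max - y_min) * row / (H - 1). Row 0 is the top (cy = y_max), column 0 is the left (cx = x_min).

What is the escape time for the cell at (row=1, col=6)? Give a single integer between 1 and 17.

Answer: 17

Derivation:
z_0 = 0 + 0i, c = -0.1200 + 0.8700i
Iter 1: z = -0.1200 + 0.8700i, |z|^2 = 0.7713
Iter 2: z = -0.8625 + 0.6612i, |z|^2 = 1.1811
Iter 3: z = 0.1867 + -0.2706i, |z|^2 = 0.1081
Iter 4: z = -0.1583 + 0.7690i, |z|^2 = 0.6164
Iter 5: z = -0.6862 + 0.6265i, |z|^2 = 0.8634
Iter 6: z = -0.0416 + 0.0102i, |z|^2 = 0.0018
Iter 7: z = -0.1184 + 0.8692i, |z|^2 = 0.7694
Iter 8: z = -0.8614 + 0.6642i, |z|^2 = 1.1832
Iter 9: z = 0.1808 + -0.2743i, |z|^2 = 0.1080
Iter 10: z = -0.1626 + 0.7708i, |z|^2 = 0.6205
Iter 11: z = -0.6877 + 0.6194i, |z|^2 = 0.8565
Iter 12: z = -0.0308 + 0.0181i, |z|^2 = 0.0013
Iter 13: z = -0.1194 + 0.8689i, |z|^2 = 0.7692
Iter 14: z = -0.8607 + 0.6625i, |z|^2 = 1.1798
Iter 15: z = 0.1819 + -0.2705i, |z|^2 = 0.1062
Iter 16: z = -0.1601 + 0.7716i, |z|^2 = 0.6210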